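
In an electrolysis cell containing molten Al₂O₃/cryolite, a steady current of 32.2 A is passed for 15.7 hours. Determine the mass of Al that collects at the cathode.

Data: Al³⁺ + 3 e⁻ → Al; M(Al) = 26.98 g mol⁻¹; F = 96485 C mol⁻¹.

Q = I·t = 32.20 A × 56520 s = 1820000 C.
n(e⁻) = Q/F = 1820000 / 96485 = 18.86 mol.
Al³⁺ + 3 e⁻ → Al, so n(Al) = n(e⁻)/3 = 6.287 mol.
m = n·M = 6.287 × 26.98 = 170 g.

170 g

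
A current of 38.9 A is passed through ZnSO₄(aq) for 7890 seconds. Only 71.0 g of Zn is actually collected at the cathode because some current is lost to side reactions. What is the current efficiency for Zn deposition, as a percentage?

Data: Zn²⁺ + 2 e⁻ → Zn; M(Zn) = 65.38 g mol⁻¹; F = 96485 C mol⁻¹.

68.3 %

Q = I·t = 38.90 × 7890.0 = 306900 C; n(e⁻) = 306900/96485 = 3.181 mol.
Theoretical n(Zn) = n(e⁻)/2 = 1.591 mol, i.e. m_theo = 1.591 × 65.38 = 104.0 g.
Efficiency = m_actual / m_theo = 71.0 / 104.0 = 68.3 %.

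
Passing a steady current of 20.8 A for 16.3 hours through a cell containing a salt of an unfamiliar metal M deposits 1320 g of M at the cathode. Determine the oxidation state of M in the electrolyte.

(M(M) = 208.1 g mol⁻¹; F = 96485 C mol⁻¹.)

Q = I·t = 20.80 A × 58680 s = 1221000 C, so n(e⁻) = 1221000/96485 = 12.65 mol.
n(M) deposited = 1320 / 208.1 = 6.343 mol.
Electrons per atom = n(e⁻)/n(M) = 12.65 / 6.343 = 1.99 ≈ 2, so the ion is M²⁺.

+2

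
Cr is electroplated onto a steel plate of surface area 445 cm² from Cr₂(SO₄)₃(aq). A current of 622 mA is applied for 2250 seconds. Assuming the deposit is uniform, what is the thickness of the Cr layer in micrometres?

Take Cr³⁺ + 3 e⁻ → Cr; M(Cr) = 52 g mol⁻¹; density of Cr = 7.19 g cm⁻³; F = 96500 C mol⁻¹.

Q = I·t = 0.6220 × 2250.0 = 1400 C; n(e⁻) = 0.01450 mol.
n(Cr) = n(e⁻)/3 = 0.004834 mol, so m = 0.004834 × 52 = 0.2514 g.
Volume = m/ρ = 0.2514 / 7.19 = 0.03496 cm³.
Thickness = V/A = 0.03496 / 445 = 7.86 × 10⁻⁵ cm = 0.786 μm.

0.786 μm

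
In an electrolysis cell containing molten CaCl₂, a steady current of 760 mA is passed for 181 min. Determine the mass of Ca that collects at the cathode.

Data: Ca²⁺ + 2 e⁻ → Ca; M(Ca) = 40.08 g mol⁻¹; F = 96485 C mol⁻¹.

1.71 g

Q = I·t = 0.7600 A × 10860 s = 8254 C.
n(e⁻) = Q/F = 8254 / 96485 = 0.08554 mol.
Ca²⁺ + 2 e⁻ → Ca, so n(Ca) = n(e⁻)/2 = 0.04277 mol.
m = n·M = 0.04277 × 40.08 = 1.71 g.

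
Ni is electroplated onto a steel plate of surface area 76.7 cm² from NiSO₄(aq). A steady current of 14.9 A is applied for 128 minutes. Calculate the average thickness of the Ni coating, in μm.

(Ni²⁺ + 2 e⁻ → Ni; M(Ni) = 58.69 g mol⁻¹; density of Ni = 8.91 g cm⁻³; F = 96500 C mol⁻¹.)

Q = I·t = 14.90 × 7680.0 = 114400 C; n(e⁻) = 1.186 mol.
n(Ni) = n(e⁻)/2 = 0.5929 mol, so m = 0.5929 × 58.69 = 34.80 g.
Volume = m/ρ = 34.80 / 8.91 = 3.905 cm³.
Thickness = V/A = 3.905 / 76.7 = 0.0509 cm = 509 μm.

509 μm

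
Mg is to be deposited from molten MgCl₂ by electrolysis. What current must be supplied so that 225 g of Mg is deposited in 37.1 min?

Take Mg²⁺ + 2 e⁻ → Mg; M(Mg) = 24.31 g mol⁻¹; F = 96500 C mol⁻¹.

802 A

n(Mg) = 225 / 24.31 = 9.255 mol.
n(e⁻) = 2 × 9.255 = 18.51 mol.
Q = n(e⁻)·F = 18.51 × 96500 = 1786000 C.
I = Q/t = 1786000 / 2226.0 s = 802 A.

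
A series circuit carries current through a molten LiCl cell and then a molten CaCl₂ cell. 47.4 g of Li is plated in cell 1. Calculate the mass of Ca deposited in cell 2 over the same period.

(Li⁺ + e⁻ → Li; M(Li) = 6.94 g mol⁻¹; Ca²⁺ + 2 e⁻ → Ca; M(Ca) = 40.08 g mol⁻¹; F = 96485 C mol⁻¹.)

137 g

n(Li) = 47.4 / 6.94 = 6.830 mol.
Since Li⁺ + e⁻ → Li, n(e⁻) passed = 1 × 6.830 = 6.830 mol.
Cells in series carry the same charge, so the same 6.830 mol of electrons passes through cell 2.
Ca²⁺ + 2 e⁻ → Ca, so n(Ca) = 6.830 / 2 = 3.415 mol.
m(Ca) = 3.415 × 40.08 = 137 g.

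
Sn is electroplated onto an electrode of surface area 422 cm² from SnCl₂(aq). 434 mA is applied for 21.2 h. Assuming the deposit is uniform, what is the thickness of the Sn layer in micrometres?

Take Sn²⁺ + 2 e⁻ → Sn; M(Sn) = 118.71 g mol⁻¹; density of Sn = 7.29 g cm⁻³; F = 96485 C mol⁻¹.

66.2 μm

Q = I·t = 0.4340 × 76320 = 33120 C; n(e⁻) = 0.3433 mol.
n(Sn) = n(e⁻)/2 = 0.1716 mol, so m = 0.1716 × 118.71 = 20.38 g.
Volume = m/ρ = 20.38 / 7.29 = 2.795 cm³.
Thickness = V/A = 2.795 / 422 = 0.00662 cm = 66.2 μm.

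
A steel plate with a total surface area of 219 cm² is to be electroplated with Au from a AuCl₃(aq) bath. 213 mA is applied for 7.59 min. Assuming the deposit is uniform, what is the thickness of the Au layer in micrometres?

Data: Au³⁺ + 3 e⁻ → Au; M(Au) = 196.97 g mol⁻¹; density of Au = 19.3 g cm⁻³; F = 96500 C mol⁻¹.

0.156 μm

Q = I·t = 0.2130 × 455.40 = 97.00 C; n(e⁻) = 0.001005 mol.
n(Au) = n(e⁻)/3 = 0.0003351 mol, so m = 0.0003351 × 196.97 = 0.06600 g.
Volume = m/ρ = 0.06600 / 19.3 = 0.003420 cm³.
Thickness = V/A = 0.003420 / 219 = 1.56 × 10⁻⁵ cm = 0.156 μm.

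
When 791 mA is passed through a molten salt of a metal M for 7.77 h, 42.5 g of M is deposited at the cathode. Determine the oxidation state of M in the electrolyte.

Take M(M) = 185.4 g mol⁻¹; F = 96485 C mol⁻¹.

Q = I·t = 0.7910 A × 27972 s = 22130 C, so n(e⁻) = 22130/96485 = 0.2293 mol.
n(M) deposited = 42.5 / 185.4 = 0.2292 mol.
Electrons per atom = n(e⁻)/n(M) = 0.2293 / 0.2292 = 1.00 ≈ 1, so the ion is M⁺.

+1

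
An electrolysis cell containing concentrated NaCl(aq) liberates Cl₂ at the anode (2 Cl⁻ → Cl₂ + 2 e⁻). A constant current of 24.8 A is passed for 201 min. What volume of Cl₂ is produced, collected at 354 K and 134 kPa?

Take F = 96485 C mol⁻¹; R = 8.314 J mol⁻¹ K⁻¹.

Q = I·t = 24.80 A × 12060 s = 299100 C.
n(e⁻) = Q/F = 299100 / 96485 = 3.100 mol.
2 electrons are transferred per Cl₂ molecule, so n(Cl₂) = 3.100 / 2 = 1.550 mol.
V = nRT/P = (1.550 × 8.314 × 354) / (134 × 10³ Pa) = 0.0340 m³ = 34.0 L.

34.0 L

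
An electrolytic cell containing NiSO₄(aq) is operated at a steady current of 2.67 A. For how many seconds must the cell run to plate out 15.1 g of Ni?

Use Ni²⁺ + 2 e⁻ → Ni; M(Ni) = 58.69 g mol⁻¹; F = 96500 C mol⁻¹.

n(Ni) = m/M = 15.1 / 58.69 = 0.2573 mol.
Each Ni atom requires 2 electrons, so n(e⁻) = 2 × 0.2573 = 0.5146 mol.
Q = n(e⁻)·F = 0.5146 × 96500 = 49660 C.
t = Q/I = 49660 / 2.670 A = 18600 s.

18600 s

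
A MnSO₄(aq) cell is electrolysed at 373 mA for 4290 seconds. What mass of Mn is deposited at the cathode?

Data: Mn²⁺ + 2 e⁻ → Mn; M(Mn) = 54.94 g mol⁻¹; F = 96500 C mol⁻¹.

Q = I·t = 0.3730 A × 4290.0 s = 1600 C.
n(e⁻) = Q/F = 1600 / 96500 = 0.01658 mol.
Mn²⁺ + 2 e⁻ → Mn, so n(Mn) = n(e⁻)/2 = 0.008291 mol.
m = n·M = 0.008291 × 54.94 = 0.456 g.

0.456 g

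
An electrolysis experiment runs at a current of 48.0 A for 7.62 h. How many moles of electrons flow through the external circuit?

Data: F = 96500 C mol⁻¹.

13.6 mol

Q = I·t = 48.00 A × 27432 s = 1317000 C.
n(e⁻) = Q/F = 1317000 / 96500 = 13.6 mol.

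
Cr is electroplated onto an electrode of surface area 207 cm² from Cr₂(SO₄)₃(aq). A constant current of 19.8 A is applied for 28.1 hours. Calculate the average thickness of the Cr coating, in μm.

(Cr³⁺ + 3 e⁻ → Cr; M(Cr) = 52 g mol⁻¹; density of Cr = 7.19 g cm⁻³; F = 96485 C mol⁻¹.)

2420 μm

Q = I·t = 19.80 × 101160 = 2003000 C; n(e⁻) = 20.76 mol.
n(Cr) = n(e⁻)/3 = 6.920 mol, so m = 6.920 × 52 = 359.8 g.
Volume = m/ρ = 359.8 / 7.19 = 50.05 cm³.
Thickness = V/A = 50.05 / 207 = 0.242 cm = 2420 μm.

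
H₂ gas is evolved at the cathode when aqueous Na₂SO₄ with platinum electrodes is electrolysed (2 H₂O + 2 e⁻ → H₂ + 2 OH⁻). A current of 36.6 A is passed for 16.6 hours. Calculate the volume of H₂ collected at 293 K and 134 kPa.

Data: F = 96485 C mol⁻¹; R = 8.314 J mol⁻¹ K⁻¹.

206 L

Q = I·t = 36.60 A × 59760 s = 2187000 C.
n(e⁻) = Q/F = 2187000 / 96485 = 22.67 mol.
2 electrons are transferred per H₂ molecule, so n(H₂) = 22.67 / 2 = 11.33 mol.
V = nRT/P = (11.33 × 8.314 × 293) / (134 × 10³ Pa) = 0.206 m³ = 206 L.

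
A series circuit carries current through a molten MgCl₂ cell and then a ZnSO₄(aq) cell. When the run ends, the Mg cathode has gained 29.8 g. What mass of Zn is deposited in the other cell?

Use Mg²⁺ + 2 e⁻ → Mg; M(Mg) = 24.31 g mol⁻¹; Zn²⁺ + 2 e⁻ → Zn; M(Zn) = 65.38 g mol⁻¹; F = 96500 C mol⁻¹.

80.1 g

n(Mg) = 29.8 / 24.31 = 1.226 mol.
Since Mg²⁺ + 2 e⁻ → Mg, n(e⁻) passed = 2 × 1.226 = 2.452 mol.
Cells in series carry the same charge, so the same 2.452 mol of electrons passes through cell 2.
Zn²⁺ + 2 e⁻ → Zn, so n(Zn) = 2.452 / 2 = 1.226 mol.
m(Zn) = 1.226 × 65.38 = 80.1 g.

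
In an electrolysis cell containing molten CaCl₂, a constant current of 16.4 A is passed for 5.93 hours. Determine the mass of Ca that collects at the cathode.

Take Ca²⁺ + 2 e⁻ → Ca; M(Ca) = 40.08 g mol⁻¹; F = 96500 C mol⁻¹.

Q = I·t = 16.40 A × 21348 s = 350100 C.
n(e⁻) = Q/F = 350100 / 96500 = 3.628 mol.
Ca²⁺ + 2 e⁻ → Ca, so n(Ca) = n(e⁻)/2 = 1.814 mol.
m = n·M = 1.814 × 40.08 = 72.7 g.

72.7 g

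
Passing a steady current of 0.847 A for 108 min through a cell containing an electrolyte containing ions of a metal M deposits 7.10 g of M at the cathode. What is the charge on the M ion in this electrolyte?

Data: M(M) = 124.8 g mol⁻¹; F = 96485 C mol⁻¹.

Q = I·t = 0.8470 A × 6480.0 s = 5489 C, so n(e⁻) = 5489/96485 = 0.05689 mol.
n(M) deposited = 7.10 / 124.8 = 0.05689 mol.
Electrons per atom = n(e⁻)/n(M) = 0.05689 / 0.05689 = 1.00 ≈ 1, so the ion is M⁺.

+1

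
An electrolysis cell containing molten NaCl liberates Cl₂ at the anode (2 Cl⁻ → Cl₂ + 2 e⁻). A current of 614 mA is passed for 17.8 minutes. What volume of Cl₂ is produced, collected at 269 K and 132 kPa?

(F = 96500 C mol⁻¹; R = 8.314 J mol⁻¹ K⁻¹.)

Q = I·t = 0.6140 A × 1068.0 s = 655.8 C.
n(e⁻) = Q/F = 655.8 / 96500 = 0.006795 mol.
2 electrons are transferred per Cl₂ molecule, so n(Cl₂) = 0.006795 / 2 = 0.003398 mol.
V = nRT/P = (0.003398 × 8.314 × 269) / (132 × 10³ Pa) = 5.76 × 10⁻⁵ m³ = 0.0576 L.

0.0576 L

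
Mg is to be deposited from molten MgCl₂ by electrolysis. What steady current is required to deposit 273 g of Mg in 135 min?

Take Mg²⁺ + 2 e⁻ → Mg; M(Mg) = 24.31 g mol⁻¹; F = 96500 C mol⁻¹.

268 A

n(Mg) = 273 / 24.31 = 11.23 mol.
n(e⁻) = 2 × 11.23 = 22.46 mol.
Q = n(e⁻)·F = 22.46 × 96500 = 2167000 C.
I = Q/t = 2167000 / 8100.0 s = 268 A.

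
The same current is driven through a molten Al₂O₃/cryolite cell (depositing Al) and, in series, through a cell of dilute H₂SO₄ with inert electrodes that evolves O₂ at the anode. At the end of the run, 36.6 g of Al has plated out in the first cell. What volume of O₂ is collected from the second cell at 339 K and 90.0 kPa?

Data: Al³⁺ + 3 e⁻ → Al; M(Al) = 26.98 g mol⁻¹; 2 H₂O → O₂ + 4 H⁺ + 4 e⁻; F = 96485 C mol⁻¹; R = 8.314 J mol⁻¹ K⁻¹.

31.9 L

n(Al) = 36.6 / 26.98 = 1.357 mol, so n(e⁻) = 3 × 1.357 = 4.070 mol.
The cells are in series, so the same 4.070 mol of electrons passes through the second cell.
2 H₂O → O₂ + 4 H⁺ + 4 e⁻ — 4 mol e⁻ per mol O₂, so n(O₂) = 4.070/4 = 1.017 mol.
V = nRT/P = (1.017 × 8.314 × 339) / (90.0 × 10³) = 0.0319 m³ = 31.9 L.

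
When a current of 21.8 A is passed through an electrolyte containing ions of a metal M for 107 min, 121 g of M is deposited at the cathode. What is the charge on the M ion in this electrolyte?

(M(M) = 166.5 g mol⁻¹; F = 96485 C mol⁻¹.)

+2

Q = I·t = 21.80 A × 6420.0 s = 140000 C, so n(e⁻) = 140000/96485 = 1.451 mol.
n(M) deposited = 121 / 166.5 = 0.7267 mol.
Electrons per atom = n(e⁻)/n(M) = 1.451 / 0.7267 = 2.00 ≈ 2, so the ion is M²⁺.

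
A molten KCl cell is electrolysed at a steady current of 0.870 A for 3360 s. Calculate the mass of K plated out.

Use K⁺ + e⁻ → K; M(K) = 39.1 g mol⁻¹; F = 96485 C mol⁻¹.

Q = I·t = 0.8700 A × 3360.0 s = 2923 C.
n(e⁻) = Q/F = 2923 / 96485 = 0.03030 mol.
K⁺ + e⁻ → K, so n(K) = n(e⁻)/1 = 0.03030 mol.
m = n·M = 0.03030 × 39.1 = 1.18 g.

1.18 g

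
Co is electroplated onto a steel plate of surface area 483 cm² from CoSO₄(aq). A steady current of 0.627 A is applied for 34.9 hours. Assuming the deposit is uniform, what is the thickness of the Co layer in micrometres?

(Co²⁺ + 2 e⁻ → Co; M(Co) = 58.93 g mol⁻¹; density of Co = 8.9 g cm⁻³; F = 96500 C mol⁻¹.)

Q = I·t = 0.6270 × 125640 = 78780 C; n(e⁻) = 0.8163 mol.
n(Co) = n(e⁻)/2 = 0.4082 mol, so m = 0.4082 × 58.93 = 24.05 g.
Volume = m/ρ = 24.05 / 8.9 = 2.703 cm³.
Thickness = V/A = 2.703 / 483 = 0.00560 cm = 56.0 μm.

56.0 μm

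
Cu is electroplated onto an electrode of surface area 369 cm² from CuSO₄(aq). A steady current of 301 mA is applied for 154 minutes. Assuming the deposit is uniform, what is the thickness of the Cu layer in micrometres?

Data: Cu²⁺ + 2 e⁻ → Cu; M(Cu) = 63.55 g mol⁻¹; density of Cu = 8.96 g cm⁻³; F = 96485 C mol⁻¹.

2.77 μm

Q = I·t = 0.3010 × 9240.0 = 2781 C; n(e⁻) = 0.02883 mol.
n(Cu) = n(e⁻)/2 = 0.01441 mol, so m = 0.01441 × 63.55 = 0.9159 g.
Volume = m/ρ = 0.9159 / 8.96 = 0.1022 cm³.
Thickness = V/A = 0.1022 / 369 = 2.77 × 10⁻⁴ cm = 2.77 μm.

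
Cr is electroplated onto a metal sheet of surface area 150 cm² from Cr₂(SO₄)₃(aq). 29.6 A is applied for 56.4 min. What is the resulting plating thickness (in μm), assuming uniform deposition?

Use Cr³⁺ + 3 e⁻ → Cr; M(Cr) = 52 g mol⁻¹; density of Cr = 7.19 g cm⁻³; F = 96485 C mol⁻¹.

Q = I·t = 29.60 × 3384.0 = 100200 C; n(e⁻) = 1.038 mol.
n(Cr) = n(e⁻)/3 = 0.3461 mol, so m = 0.3461 × 52 = 17.99 g.
Volume = m/ρ = 17.99 / 7.19 = 2.503 cm³.
Thickness = V/A = 2.503 / 150 = 0.0167 cm = 167 μm.

167 μm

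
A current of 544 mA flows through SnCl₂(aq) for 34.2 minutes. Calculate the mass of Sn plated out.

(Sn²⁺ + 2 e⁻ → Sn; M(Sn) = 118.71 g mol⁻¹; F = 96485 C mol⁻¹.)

Q = I·t = 0.5440 A × 2052.0 s = 1116 C.
n(e⁻) = Q/F = 1116 / 96485 = 0.01157 mol.
Sn²⁺ + 2 e⁻ → Sn, so n(Sn) = n(e⁻)/2 = 0.005785 mol.
m = n·M = 0.005785 × 118.71 = 0.687 g.

0.687 g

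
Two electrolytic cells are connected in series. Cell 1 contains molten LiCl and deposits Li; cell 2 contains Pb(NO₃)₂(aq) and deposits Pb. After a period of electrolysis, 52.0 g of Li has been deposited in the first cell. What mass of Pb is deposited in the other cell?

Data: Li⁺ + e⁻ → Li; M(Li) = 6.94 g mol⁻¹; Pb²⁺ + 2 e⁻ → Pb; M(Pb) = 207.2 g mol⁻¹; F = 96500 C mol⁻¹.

776 g

n(Li) = 52.0 / 6.94 = 7.493 mol.
Since Li⁺ + e⁻ → Li, n(e⁻) passed = 1 × 7.493 = 7.493 mol.
Cells in series carry the same charge, so the same 7.493 mol of electrons passes through cell 2.
Pb²⁺ + 2 e⁻ → Pb, so n(Pb) = 7.493 / 2 = 3.746 mol.
m(Pb) = 3.746 × 207.2 = 776 g.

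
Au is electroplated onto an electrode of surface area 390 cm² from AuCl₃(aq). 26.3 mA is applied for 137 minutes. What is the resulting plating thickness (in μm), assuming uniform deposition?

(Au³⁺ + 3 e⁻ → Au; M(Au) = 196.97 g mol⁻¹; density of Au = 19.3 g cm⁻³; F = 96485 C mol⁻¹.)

0.195 μm

Q = I·t = 0.02630 × 8220.0 = 216.2 C; n(e⁻) = 0.002241 mol.
n(Au) = n(e⁻)/3 = 0.0007469 mol, so m = 0.0007469 × 196.97 = 0.1471 g.
Volume = m/ρ = 0.1471 / 19.3 = 0.007622 cm³.
Thickness = V/A = 0.007622 / 390 = 1.95 × 10⁻⁵ cm = 0.195 μm.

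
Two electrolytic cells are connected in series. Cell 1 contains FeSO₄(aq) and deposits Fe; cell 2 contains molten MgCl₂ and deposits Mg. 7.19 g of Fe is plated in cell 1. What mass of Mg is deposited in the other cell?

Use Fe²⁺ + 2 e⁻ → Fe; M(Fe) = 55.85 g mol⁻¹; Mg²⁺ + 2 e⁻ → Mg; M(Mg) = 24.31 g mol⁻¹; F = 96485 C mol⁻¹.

n(Fe) = 7.19 / 55.85 = 0.1287 mol.
Since Fe²⁺ + 2 e⁻ → Fe, n(e⁻) passed = 2 × 0.1287 = 0.2575 mol.
Cells in series carry the same charge, so the same 0.2575 mol of electrons passes through cell 2.
Mg²⁺ + 2 e⁻ → Mg, so n(Mg) = 0.2575 / 2 = 0.1287 mol.
m(Mg) = 0.1287 × 24.31 = 3.13 g.

3.13 g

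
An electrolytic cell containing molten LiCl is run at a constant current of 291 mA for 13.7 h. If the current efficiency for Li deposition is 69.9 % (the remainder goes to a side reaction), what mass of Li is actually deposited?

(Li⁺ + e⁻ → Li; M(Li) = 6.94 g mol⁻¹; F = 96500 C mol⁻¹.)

Q = I·t = 0.2910 × 49320 = 14350 C.
n(e⁻) = 14350/96500 = 0.1487 mol; theoretically n(Li) = 0.1487/1 = 0.1487 mol, m_theo = 1.032 g.
At 69.9 % efficiency, m_actual = 0.699 × 1.032 = 0.721 g.

0.721 g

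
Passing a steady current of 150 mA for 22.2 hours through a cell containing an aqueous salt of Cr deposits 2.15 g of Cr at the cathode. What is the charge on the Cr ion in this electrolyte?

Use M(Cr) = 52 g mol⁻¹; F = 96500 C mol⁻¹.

Q = I·t = 0.1500 A × 79920 s = 11990 C, so n(e⁻) = 11990/96500 = 0.1242 mol.
n(Cr) deposited = 2.15 / 52 = 0.04135 mol.
Electrons per atom = n(e⁻)/n(Cr) = 0.1242 / 0.04135 = 3.00 ≈ 3, so the ion is Cr³⁺.

+3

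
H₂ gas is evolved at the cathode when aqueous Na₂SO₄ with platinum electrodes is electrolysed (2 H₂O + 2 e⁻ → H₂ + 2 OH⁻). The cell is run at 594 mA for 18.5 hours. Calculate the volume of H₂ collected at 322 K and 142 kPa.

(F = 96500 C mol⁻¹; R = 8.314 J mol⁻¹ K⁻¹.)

Q = I·t = 0.5940 A × 66600 s = 39560 C.
n(e⁻) = Q/F = 39560 / 96500 = 0.4100 mol.
2 electrons are transferred per H₂ molecule, so n(H₂) = 0.4100 / 2 = 0.2050 mol.
V = nRT/P = (0.2050 × 8.314 × 322) / (142 × 10³ Pa) = 0.00386 m³ = 3.86 L.

3.86 L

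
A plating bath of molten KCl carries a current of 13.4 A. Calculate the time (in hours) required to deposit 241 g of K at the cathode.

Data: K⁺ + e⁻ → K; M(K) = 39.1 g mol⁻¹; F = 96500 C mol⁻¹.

12.3 h

n(K) = m/M = 241 / 39.1 = 6.164 mol.
Each K atom requires 1 electron, so n(e⁻) = 1 × 6.164 = 6.164 mol.
Q = n(e⁻)·F = 6.164 × 96500 = 594800 C.
t = Q/I = 594800 / 13.40 A = 44390 s = 12.3 h.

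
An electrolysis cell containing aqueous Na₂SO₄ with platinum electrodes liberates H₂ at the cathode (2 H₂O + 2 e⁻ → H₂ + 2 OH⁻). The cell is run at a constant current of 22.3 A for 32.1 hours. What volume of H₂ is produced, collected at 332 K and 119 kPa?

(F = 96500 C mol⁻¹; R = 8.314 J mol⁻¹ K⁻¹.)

310 L

Q = I·t = 22.30 A × 115560 s = 2577000 C.
n(e⁻) = Q/F = 2577000 / 96500 = 26.70 mol.
2 electrons are transferred per H₂ molecule, so n(H₂) = 26.70 / 2 = 13.35 mol.
V = nRT/P = (13.35 × 8.314 × 332) / (119 × 10³ Pa) = 0.310 m³ = 310 L.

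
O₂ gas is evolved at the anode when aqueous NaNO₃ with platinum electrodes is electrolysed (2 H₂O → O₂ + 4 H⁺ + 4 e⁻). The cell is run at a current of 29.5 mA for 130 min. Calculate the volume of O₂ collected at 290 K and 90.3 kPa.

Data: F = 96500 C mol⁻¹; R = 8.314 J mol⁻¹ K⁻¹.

0.0159 L

Q = I·t = 0.02950 A × 7800.0 s = 230.1 C.
n(e⁻) = Q/F = 230.1 / 96500 = 0.002384 mol.
4 electrons are transferred per O₂ molecule, so n(O₂) = 0.002384 / 4 = 0.0005961 mol.
V = nRT/P = (0.0005961 × 8.314 × 290) / (90.3 × 10³ Pa) = 1.59 × 10⁻⁵ m³ = 0.0159 L.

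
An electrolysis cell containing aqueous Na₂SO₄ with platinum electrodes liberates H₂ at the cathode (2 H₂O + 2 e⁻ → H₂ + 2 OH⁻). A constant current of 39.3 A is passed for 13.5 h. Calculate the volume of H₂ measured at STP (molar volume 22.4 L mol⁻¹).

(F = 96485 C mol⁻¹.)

222 L

Q = I·t = 39.30 A × 48600 s = 1910000 C.
n(e⁻) = Q/F = 1910000 / 96485 = 19.80 mol.
2 electrons are transferred per H₂ molecule, so n(H₂) = 19.80 / 2 = 9.898 mol.
V = n × V_m = 9.898 × 22.4 = 222 L.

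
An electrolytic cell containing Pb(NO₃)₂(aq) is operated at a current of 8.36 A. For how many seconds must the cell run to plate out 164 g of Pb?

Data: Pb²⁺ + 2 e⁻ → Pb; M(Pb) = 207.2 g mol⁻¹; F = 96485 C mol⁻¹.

n(Pb) = m/M = 164 / 207.2 = 0.7915 mol.
Each Pb atom requires 2 electrons, so n(e⁻) = 2 × 0.7915 = 1.583 mol.
Q = n(e⁻)·F = 1.583 × 96485 = 152700 C.
t = Q/I = 152700 / 8.360 A = 18270 s.

18300 s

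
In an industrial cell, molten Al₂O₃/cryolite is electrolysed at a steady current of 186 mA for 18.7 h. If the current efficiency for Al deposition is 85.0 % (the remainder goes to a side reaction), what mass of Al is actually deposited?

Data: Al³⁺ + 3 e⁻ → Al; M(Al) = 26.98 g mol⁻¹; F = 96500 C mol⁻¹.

Q = I·t = 0.1860 × 67320 = 12520 C.
n(e⁻) = 12520/96500 = 0.1298 mol; theoretically n(Al) = 0.1298/3 = 0.04325 mol, m_theo = 1.167 g.
At 85.0 % efficiency, m_actual = 0.850 × 1.167 = 0.992 g.

0.992 g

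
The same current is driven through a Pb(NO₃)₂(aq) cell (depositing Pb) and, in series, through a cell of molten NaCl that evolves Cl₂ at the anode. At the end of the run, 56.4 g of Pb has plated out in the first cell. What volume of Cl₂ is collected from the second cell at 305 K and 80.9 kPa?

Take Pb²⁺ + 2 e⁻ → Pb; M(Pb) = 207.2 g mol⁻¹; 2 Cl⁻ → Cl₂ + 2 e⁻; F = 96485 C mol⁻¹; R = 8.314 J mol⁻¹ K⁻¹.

n(Pb) = 56.4 / 207.2 = 0.2722 mol, so n(e⁻) = 2 × 0.2722 = 0.5444 mol.
The cells are in series, so the same 0.5444 mol of electrons passes through the second cell.
2 Cl⁻ → Cl₂ + 2 e⁻ — 2 mol e⁻ per mol Cl₂, so n(Cl₂) = 0.5444/2 = 0.2722 mol.
V = nRT/P = (0.2722 × 8.314 × 305) / (80.9 × 10³) = 0.00853 m³ = 8.53 L.

8.53 L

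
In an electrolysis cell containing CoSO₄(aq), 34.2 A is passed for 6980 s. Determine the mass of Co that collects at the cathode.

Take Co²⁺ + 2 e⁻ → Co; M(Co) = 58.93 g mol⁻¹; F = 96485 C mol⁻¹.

72.9 g

Q = I·t = 34.20 A × 6980.0 s = 238700 C.
n(e⁻) = Q/F = 238700 / 96485 = 2.474 mol.
Co²⁺ + 2 e⁻ → Co, so n(Co) = n(e⁻)/2 = 1.237 mol.
m = n·M = 1.237 × 58.93 = 72.9 g.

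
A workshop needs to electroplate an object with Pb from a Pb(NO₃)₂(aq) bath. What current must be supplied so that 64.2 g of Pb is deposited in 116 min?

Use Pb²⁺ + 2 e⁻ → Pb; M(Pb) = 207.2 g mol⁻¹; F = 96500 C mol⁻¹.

8.59 A

n(Pb) = 64.2 / 207.2 = 0.3098 mol.
n(e⁻) = 2 × 0.3098 = 0.6197 mol.
Q = n(e⁻)·F = 0.6197 × 96500 = 59800 C.
I = Q/t = 59800 / 6960.0 s = 8.59 A.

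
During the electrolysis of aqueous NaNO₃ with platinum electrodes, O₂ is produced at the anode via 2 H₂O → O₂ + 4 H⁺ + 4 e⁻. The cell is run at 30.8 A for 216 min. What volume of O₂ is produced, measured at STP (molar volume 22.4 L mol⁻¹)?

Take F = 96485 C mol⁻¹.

Q = I·t = 30.80 A × 12960 s = 399200 C.
n(e⁻) = Q/F = 399200 / 96485 = 4.137 mol.
4 electrons are transferred per O₂ molecule, so n(O₂) = 4.137 / 4 = 1.034 mol.
V = n × V_m = 1.034 × 22.4 = 23.2 L.

23.2 L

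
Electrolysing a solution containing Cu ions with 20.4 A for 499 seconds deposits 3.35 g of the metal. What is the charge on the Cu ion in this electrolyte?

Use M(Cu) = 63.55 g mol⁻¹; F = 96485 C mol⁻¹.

Q = I·t = 20.40 A × 499.00 s = 10180 C, so n(e⁻) = 10180/96485 = 0.1055 mol.
n(Cu) deposited = 3.35 / 63.55 = 0.05271 mol.
Electrons per atom = n(e⁻)/n(Cu) = 0.1055 / 0.05271 = 2.00 ≈ 2, so the ion is Cu²⁺.

+2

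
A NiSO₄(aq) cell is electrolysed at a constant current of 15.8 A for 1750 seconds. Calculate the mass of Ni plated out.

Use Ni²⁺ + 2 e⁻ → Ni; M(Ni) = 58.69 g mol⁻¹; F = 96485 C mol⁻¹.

Q = I·t = 15.80 A × 1750.0 s = 27650 C.
n(e⁻) = Q/F = 27650 / 96485 = 0.2866 mol.
Ni²⁺ + 2 e⁻ → Ni, so n(Ni) = n(e⁻)/2 = 0.1433 mol.
m = n·M = 0.1433 × 58.69 = 8.41 g.

8.41 g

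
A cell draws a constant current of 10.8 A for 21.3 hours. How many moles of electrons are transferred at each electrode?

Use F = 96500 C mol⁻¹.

Q = I·t = 10.80 A × 76680 s = 828100 C.
n(e⁻) = Q/F = 828100 / 96500 = 8.58 mol.

8.58 mol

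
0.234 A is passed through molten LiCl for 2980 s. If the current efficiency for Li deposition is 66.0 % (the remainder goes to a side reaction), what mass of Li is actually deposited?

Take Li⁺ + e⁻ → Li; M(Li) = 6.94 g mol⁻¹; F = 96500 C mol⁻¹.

Q = I·t = 0.2340 × 2980.0 = 697.3 C.
n(e⁻) = 697.3/96500 = 0.007226 mol; theoretically n(Li) = 0.007226/1 = 0.007226 mol, m_theo = 0.05015 g.
At 66.0 % efficiency, m_actual = 0.660 × 0.05015 = 0.0331 g.

0.0331 g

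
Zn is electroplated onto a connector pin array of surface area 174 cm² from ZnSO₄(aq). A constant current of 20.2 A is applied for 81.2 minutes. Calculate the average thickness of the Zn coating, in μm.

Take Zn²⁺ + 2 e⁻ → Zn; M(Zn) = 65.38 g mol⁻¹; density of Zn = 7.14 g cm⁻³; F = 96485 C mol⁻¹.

268 μm

Q = I·t = 20.20 × 4872.0 = 98410 C; n(e⁻) = 1.020 mol.
n(Zn) = n(e⁻)/2 = 0.5100 mol, so m = 0.5100 × 65.38 = 33.34 g.
Volume = m/ρ = 33.34 / 7.14 = 4.670 cm³.
Thickness = V/A = 4.670 / 174 = 0.0268 cm = 268 μm.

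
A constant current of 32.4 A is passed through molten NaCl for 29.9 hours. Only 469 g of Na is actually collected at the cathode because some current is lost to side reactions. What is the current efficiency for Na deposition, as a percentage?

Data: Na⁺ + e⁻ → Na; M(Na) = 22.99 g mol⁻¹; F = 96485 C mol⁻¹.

56.4 %

Q = I·t = 32.40 × 107640 = 3488000 C; n(e⁻) = 3488000/96485 = 36.15 mol.
Theoretical n(Na) = n(e⁻)/1 = 36.15 mol, i.e. m_theo = 36.15 × 22.99 = 831.0 g.
Efficiency = m_actual / m_theo = 469 / 831.0 = 56.4 %.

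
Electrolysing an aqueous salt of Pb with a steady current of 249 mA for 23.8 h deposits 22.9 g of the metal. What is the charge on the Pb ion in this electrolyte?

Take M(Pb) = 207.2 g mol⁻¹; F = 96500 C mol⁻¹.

Q = I·t = 0.2490 A × 85680 s = 21330 C, so n(e⁻) = 21330/96500 = 0.2211 mol.
n(Pb) deposited = 22.9 / 207.2 = 0.1105 mol.
Electrons per atom = n(e⁻)/n(Pb) = 0.2211 / 0.1105 = 2.00 ≈ 2, so the ion is Pb²⁺.

+2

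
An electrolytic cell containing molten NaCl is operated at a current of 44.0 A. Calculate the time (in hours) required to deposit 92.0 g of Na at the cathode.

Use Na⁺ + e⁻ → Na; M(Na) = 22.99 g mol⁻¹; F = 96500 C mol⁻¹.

2.44 h

n(Na) = m/M = 92.0 / 22.99 = 4.002 mol.
Each Na atom requires 1 electron, so n(e⁻) = 1 × 4.002 = 4.002 mol.
Q = n(e⁻)·F = 4.002 × 96500 = 386200 C.
t = Q/I = 386200 / 44.00 A = 8777 s = 2.44 h.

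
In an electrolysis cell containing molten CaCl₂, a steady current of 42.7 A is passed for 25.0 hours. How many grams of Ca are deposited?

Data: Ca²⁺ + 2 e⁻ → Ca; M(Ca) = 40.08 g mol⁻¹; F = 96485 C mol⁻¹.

798 g

Q = I·t = 42.70 A × 90000 s = 3843000 C.
n(e⁻) = Q/F = 3843000 / 96485 = 39.83 mol.
Ca²⁺ + 2 e⁻ → Ca, so n(Ca) = n(e⁻)/2 = 19.92 mol.
m = n·M = 19.92 × 40.08 = 798 g.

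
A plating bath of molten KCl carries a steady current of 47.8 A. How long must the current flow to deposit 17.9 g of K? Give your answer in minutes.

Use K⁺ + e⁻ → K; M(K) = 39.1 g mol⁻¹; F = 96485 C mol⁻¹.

15.4 min

n(K) = m/M = 17.9 / 39.1 = 0.4578 mol.
Each K atom requires 1 electron, so n(e⁻) = 1 × 0.4578 = 0.4578 mol.
Q = n(e⁻)·F = 0.4578 × 96485 = 44170 C.
t = Q/I = 44170 / 47.80 A = 924.1 s = 15.4 min.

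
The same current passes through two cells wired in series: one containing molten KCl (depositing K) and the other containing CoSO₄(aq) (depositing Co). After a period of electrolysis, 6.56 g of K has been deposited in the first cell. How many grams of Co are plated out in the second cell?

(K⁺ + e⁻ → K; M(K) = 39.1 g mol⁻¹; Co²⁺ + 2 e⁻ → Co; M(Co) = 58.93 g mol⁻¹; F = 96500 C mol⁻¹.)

n(K) = 6.56 / 39.1 = 0.1678 mol.
Since K⁺ + e⁻ → K, n(e⁻) passed = 1 × 0.1678 = 0.1678 mol.
Cells in series carry the same charge, so the same 0.1678 mol of electrons passes through cell 2.
Co²⁺ + 2 e⁻ → Co, so n(Co) = 0.1678 / 2 = 0.08389 mol.
m(Co) = 0.08389 × 58.93 = 4.94 g.

4.94 g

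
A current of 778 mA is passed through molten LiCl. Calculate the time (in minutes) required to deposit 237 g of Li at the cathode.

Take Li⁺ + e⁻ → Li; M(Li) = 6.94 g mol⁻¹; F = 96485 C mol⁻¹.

70600 min

n(Li) = m/M = 237 / 6.94 = 34.15 mol.
Each Li atom requires 1 electron, so n(e⁻) = 1 × 34.15 = 34.15 mol.
Q = n(e⁻)·F = 34.15 × 96485 = 3295000 C.
t = Q/I = 3295000 / 0.7780 A = 4235000 s = 70600 min.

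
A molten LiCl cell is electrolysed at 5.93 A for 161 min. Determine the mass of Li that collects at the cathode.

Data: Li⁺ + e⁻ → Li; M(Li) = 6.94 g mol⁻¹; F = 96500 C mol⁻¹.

4.12 g

Q = I·t = 5.930 A × 9660.0 s = 57280 C.
n(e⁻) = Q/F = 57280 / 96500 = 0.5936 mol.
Li⁺ + e⁻ → Li, so n(Li) = n(e⁻)/1 = 0.5936 mol.
m = n·M = 0.5936 × 6.94 = 4.12 g.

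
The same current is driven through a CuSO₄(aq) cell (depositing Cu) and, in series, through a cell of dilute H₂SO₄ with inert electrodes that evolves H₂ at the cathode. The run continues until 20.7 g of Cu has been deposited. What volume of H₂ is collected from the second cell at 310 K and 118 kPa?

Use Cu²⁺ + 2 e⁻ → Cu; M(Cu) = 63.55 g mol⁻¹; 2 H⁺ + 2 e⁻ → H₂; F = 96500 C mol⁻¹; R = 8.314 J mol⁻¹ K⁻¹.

7.11 L

n(Cu) = 20.7 / 63.55 = 0.3257 mol, so n(e⁻) = 2 × 0.3257 = 0.6515 mol.
The cells are in series, so the same 0.6515 mol of electrons passes through the second cell.
2 H⁺ + 2 e⁻ → H₂ — 2 mol e⁻ per mol H₂, so n(H₂) = 0.6515/2 = 0.3257 mol.
V = nRT/P = (0.3257 × 8.314 × 310) / (118 × 10³) = 0.00711 m³ = 7.11 L.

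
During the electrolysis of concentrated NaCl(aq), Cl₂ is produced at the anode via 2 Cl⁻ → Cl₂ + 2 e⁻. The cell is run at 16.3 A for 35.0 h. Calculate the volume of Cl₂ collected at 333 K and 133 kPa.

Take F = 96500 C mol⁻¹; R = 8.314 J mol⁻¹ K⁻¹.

Q = I·t = 16.30 A × 126000 s = 2054000 C.
n(e⁻) = Q/F = 2054000 / 96500 = 21.28 mol.
2 electrons are transferred per Cl₂ molecule, so n(Cl₂) = 21.28 / 2 = 10.64 mol.
V = nRT/P = (10.64 × 8.314 × 333) / (133 × 10³ Pa) = 0.222 m³ = 222 L.

222 L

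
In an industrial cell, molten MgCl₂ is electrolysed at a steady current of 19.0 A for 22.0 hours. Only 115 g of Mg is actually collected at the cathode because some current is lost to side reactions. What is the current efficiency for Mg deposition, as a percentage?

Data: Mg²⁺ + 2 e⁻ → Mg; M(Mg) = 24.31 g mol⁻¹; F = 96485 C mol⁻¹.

Q = I·t = 19.00 × 79200 = 1505000 C; n(e⁻) = 1505000/96485 = 15.60 mol.
Theoretical n(Mg) = n(e⁻)/2 = 7.798 mol, i.e. m_theo = 7.798 × 24.31 = 189.6 g.
Efficiency = m_actual / m_theo = 115 / 189.6 = 60.7 %.

60.7 %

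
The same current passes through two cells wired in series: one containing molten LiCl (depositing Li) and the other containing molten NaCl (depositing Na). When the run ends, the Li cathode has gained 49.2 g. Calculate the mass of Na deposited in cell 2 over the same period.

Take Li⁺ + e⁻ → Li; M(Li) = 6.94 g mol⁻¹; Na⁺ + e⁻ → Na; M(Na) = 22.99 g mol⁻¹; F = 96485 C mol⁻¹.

163 g

n(Li) = 49.2 / 6.94 = 7.089 mol.
Since Li⁺ + e⁻ → Li, n(e⁻) passed = 1 × 7.089 = 7.089 mol.
Cells in series carry the same charge, so the same 7.089 mol of electrons passes through cell 2.
Na⁺ + e⁻ → Na, so n(Na) = 7.089 / 1 = 7.089 mol.
m(Na) = 7.089 × 22.99 = 163 g.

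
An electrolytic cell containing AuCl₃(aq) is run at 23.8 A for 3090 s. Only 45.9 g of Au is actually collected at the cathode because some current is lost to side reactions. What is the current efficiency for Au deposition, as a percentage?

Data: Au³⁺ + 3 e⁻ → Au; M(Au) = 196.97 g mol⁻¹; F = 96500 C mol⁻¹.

91.7 %

Q = I·t = 23.80 × 3090.0 = 73540 C; n(e⁻) = 73540/96500 = 0.7621 mol.
Theoretical n(Au) = n(e⁻)/3 = 0.2540 mol, i.e. m_theo = 0.2540 × 196.97 = 50.04 g.
Efficiency = m_actual / m_theo = 45.9 / 50.04 = 91.7 %.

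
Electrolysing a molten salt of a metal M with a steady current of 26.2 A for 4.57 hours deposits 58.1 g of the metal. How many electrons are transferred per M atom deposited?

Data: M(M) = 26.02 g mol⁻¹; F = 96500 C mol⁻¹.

2

Q = I·t = 26.20 A × 16452 s = 431000 C, so n(e⁻) = 431000/96500 = 4.467 mol.
n(M) deposited = 58.1 / 26.02 = 2.233 mol.
Electrons per atom = n(e⁻)/n(M) = 4.467 / 2.233 = 2.00 ≈ 2, so the ion is M²⁺.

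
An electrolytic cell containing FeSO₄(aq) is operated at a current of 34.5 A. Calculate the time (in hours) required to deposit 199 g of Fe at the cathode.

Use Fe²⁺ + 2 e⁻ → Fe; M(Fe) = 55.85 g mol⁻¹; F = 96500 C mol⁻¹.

5.54 h

n(Fe) = m/M = 199 / 55.85 = 3.563 mol.
Each Fe atom requires 2 electrons, so n(e⁻) = 2 × 3.563 = 7.126 mol.
Q = n(e⁻)·F = 7.126 × 96500 = 687700 C.
t = Q/I = 687700 / 34.50 A = 19930 s = 5.54 h.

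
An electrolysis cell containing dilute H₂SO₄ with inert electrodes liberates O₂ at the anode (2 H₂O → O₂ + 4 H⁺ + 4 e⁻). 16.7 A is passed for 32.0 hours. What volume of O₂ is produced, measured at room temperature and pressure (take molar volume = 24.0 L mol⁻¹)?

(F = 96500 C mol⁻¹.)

Q = I·t = 16.70 A × 115200 s = 1924000 C.
n(e⁻) = Q/F = 1924000 / 96500 = 19.94 mol.
4 electrons are transferred per O₂ molecule, so n(O₂) = 19.94 / 4 = 4.984 mol.
V = n × V_m = 4.984 × 24.0 = 120 L.

120 L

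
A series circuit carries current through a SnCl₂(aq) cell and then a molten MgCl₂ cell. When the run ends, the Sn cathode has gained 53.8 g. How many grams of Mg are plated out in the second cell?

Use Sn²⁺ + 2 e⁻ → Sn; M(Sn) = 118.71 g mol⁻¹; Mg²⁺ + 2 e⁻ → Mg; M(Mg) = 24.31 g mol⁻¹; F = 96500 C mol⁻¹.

11.0 g

n(Sn) = 53.8 / 118.71 = 0.4532 mol.
Since Sn²⁺ + 2 e⁻ → Sn, n(e⁻) passed = 2 × 0.4532 = 0.9064 mol.
Cells in series carry the same charge, so the same 0.9064 mol of electrons passes through cell 2.
Mg²⁺ + 2 e⁻ → Mg, so n(Mg) = 0.9064 / 2 = 0.4532 mol.
m(Mg) = 0.4532 × 24.31 = 11.0 g.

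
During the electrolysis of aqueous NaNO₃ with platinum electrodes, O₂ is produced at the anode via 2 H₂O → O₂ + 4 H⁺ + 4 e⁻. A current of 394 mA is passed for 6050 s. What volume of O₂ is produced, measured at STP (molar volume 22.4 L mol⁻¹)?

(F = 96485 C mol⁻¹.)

Q = I·t = 0.3940 A × 6050.0 s = 2384 C.
n(e⁻) = Q/F = 2384 / 96485 = 0.02471 mol.
4 electrons are transferred per O₂ molecule, so n(O₂) = 0.02471 / 4 = 0.006176 mol.
V = n × V_m = 0.006176 × 22.4 = 0.138 L.

0.138 L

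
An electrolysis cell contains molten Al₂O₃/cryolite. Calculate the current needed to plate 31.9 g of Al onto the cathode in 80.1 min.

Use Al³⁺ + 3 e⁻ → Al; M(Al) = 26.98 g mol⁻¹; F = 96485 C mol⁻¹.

71.2 A

n(Al) = 31.9 / 26.98 = 1.182 mol.
n(e⁻) = 3 × 1.182 = 3.547 mol.
Q = n(e⁻)·F = 3.547 × 96485 = 342200 C.
I = Q/t = 342200 / 4806.0 s = 71.2 A.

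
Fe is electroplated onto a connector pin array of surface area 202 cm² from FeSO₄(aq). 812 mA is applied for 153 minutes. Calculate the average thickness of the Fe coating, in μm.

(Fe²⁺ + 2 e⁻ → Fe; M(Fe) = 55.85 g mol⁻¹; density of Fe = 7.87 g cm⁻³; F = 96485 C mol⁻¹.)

13.6 μm

Q = I·t = 0.8120 × 9180.0 = 7454 C; n(e⁻) = 0.07726 mol.
n(Fe) = n(e⁻)/2 = 0.03863 mol, so m = 0.03863 × 55.85 = 2.157 g.
Volume = m/ρ = 2.157 / 7.87 = 0.2741 cm³.
Thickness = V/A = 0.2741 / 202 = 0.00136 cm = 13.6 μm.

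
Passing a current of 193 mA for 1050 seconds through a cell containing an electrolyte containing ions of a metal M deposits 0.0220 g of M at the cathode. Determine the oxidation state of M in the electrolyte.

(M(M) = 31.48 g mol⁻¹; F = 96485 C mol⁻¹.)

+3

Q = I·t = 0.1930 A × 1050.0 s = 202.6 C, so n(e⁻) = 202.6/96485 = 0.002100 mol.
n(M) deposited = 0.0220 / 31.48 = 0.0006989 mol.
Electrons per atom = n(e⁻)/n(M) = 0.002100 / 0.0006989 = 3.01 ≈ 3, so the ion is M³⁺.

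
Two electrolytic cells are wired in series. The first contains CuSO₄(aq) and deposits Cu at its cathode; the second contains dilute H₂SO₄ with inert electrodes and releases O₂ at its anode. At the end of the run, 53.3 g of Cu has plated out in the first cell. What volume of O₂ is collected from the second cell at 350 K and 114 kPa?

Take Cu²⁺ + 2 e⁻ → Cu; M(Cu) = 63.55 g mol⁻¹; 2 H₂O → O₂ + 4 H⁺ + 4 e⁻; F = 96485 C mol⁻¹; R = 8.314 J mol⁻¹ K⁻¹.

10.7 L

n(Cu) = 53.3 / 63.55 = 0.8387 mol, so n(e⁻) = 2 × 0.8387 = 1.677 mol.
The cells are in series, so the same 1.677 mol of electrons passes through the second cell.
2 H₂O → O₂ + 4 H⁺ + 4 e⁻ — 4 mol e⁻ per mol O₂, so n(O₂) = 1.677/4 = 0.4194 mol.
V = nRT/P = (0.4194 × 8.314 × 350) / (114 × 10³) = 0.0107 m³ = 10.7 L.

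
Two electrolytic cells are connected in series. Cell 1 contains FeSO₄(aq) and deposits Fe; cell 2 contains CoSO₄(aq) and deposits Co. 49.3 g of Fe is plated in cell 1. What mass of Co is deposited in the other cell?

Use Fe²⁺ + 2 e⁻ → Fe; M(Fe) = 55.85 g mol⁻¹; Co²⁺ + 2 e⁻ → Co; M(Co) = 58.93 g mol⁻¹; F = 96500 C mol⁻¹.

n(Fe) = 49.3 / 55.85 = 0.8827 mol.
Since Fe²⁺ + 2 e⁻ → Fe, n(e⁻) passed = 2 × 0.8827 = 1.765 mol.
Cells in series carry the same charge, so the same 1.765 mol of electrons passes through cell 2.
Co²⁺ + 2 e⁻ → Co, so n(Co) = 1.765 / 2 = 0.8827 mol.
m(Co) = 0.8827 × 58.93 = 52.0 g.

52.0 g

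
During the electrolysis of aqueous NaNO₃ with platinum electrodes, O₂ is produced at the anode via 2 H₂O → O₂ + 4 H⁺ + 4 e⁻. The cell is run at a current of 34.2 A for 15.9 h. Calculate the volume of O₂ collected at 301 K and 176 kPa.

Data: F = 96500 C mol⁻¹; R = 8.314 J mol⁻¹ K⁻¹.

Q = I·t = 34.20 A × 57240 s = 1958000 C.
n(e⁻) = Q/F = 1958000 / 96500 = 20.29 mol.
4 electrons are transferred per O₂ molecule, so n(O₂) = 20.29 / 4 = 5.072 mol.
V = nRT/P = (5.072 × 8.314 × 301) / (176 × 10³ Pa) = 0.0721 m³ = 72.1 L.

72.1 L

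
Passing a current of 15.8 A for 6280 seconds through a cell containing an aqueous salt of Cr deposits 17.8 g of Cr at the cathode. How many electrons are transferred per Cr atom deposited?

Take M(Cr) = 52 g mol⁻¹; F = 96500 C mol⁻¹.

3

Q = I·t = 15.80 A × 6280.0 s = 99220 C, so n(e⁻) = 99220/96500 = 1.028 mol.
n(Cr) deposited = 17.8 / 52 = 0.3423 mol.
Electrons per atom = n(e⁻)/n(Cr) = 1.028 / 0.3423 = 3.00 ≈ 3, so the ion is Cr³⁺.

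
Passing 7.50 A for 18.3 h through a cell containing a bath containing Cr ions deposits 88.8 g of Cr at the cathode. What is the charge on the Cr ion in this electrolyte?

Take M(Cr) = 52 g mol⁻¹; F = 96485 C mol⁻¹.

+3

Q = I·t = 7.500 A × 65880 s = 494100 C, so n(e⁻) = 494100/96485 = 5.121 mol.
n(Cr) deposited = 88.8 / 52 = 1.708 mol.
Electrons per atom = n(e⁻)/n(Cr) = 5.121 / 1.708 = 3.00 ≈ 3, so the ion is Cr³⁺.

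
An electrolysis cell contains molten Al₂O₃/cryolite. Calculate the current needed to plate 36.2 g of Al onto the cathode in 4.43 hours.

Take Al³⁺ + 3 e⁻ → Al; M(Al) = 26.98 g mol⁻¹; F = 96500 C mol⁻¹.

24.4 A

n(Al) = 36.2 / 26.98 = 1.342 mol.
n(e⁻) = 3 × 1.342 = 4.025 mol.
Q = n(e⁻)·F = 4.025 × 96500 = 388400 C.
I = Q/t = 388400 / 15948 s = 24.4 A.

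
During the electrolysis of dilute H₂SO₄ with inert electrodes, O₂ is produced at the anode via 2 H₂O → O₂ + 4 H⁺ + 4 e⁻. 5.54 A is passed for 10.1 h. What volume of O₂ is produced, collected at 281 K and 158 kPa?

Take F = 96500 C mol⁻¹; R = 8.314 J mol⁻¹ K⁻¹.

7.72 L

Q = I·t = 5.540 A × 36360 s = 201400 C.
n(e⁻) = Q/F = 201400 / 96500 = 2.087 mol.
4 electrons are transferred per O₂ molecule, so n(O₂) = 2.087 / 4 = 0.5219 mol.
V = nRT/P = (0.5219 × 8.314 × 281) / (158 × 10³ Pa) = 0.00772 m³ = 7.72 L.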